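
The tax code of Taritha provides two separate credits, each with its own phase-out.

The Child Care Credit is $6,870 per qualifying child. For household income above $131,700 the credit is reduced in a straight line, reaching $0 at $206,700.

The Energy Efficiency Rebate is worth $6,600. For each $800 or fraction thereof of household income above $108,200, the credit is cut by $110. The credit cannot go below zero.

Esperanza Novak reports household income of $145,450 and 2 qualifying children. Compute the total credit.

$12,651

Child Care Credit: base = 2 × $6,870 = $13,740. $145,450 is $13,750 into a $75,000 phase-out range, leaving 61,250/75,000 of the credit: $13,740 × 61,250/75,000 = $11,221.
Energy Efficiency Rebate: income exceeds $108,200 by $37,250, which is 47 full-or-partial $800 increments; reduction = 47 × $110 = $5,170, leaving $1,430.
Total: $11,221 + $1,430 = $12,651.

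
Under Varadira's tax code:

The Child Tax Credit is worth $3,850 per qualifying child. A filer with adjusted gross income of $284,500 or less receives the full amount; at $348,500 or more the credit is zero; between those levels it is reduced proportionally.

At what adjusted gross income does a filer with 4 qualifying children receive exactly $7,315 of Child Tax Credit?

$318,100

Full credit = 4 × $3,850 = $15,400.
$7,315 is 7,315/15,400 of the full $15,400, so 8,085/15,400 of the $64,000 range has been used: income = $284,500 + $64,000 × 8,085/15,400 = $318,100.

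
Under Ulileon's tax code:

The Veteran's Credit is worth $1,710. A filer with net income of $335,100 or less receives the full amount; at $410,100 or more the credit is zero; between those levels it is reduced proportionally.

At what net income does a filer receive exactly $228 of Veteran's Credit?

$228 is 228/1,710 of the full $1,710, so 1,482/1,710 of the $75,000 range has been used: income = $335,100 + $75,000 × 1,482/1,710 = $400,100.

$400,100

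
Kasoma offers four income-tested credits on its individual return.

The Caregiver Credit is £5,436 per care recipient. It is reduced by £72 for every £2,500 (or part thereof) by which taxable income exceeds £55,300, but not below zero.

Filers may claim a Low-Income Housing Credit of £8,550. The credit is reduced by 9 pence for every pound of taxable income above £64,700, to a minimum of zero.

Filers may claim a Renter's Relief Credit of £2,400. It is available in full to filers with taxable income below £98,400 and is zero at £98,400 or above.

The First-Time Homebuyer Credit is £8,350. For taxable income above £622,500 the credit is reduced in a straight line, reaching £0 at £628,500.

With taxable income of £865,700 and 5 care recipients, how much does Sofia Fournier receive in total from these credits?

Caregiver Credit: base = 5 × £5,436 = £27,180. income exceeds £55,300 by £810,400, which is 325 full-or-partial £2,500 increments; reduction = 325 × £72 = £23,400, leaving £3,780.
Low-Income Housing Credit: 9% of the £801,000 excess over £64,700 is £72,090 ≥ base, so the credit is £0.
Renter's Relief Credit: £865,700 meets or exceeds the £98,400 cutoff, so the credit is £0.
First-Time Homebuyer Credit: £865,700 is at or above £628,500, so the credit is £0.
Total: £3,780 + £0 + £0 + £0 = £3,780.

£3,780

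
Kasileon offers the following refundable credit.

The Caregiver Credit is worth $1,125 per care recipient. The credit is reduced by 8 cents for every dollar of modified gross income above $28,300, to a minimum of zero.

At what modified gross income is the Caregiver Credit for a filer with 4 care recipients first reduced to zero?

Full credit = 4 × $1,125 = $4,500.
The credit falls by 8% of each dollar above $28,300, so it reaches zero when the excess is $4,500 / 8% = $56,250: income = $28,300 + $56,250 = $84,550.

$84,550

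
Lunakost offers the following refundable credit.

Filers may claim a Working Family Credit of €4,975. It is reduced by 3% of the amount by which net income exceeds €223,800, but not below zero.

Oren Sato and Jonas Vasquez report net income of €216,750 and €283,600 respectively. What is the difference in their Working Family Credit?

€1,794

Oren (€216,750): Working Family Credit: €216,750 is at or below the €223,800 threshold, so the full €4,975 applies.
Jonas (€283,600): Working Family Credit: 3% of the €59,800 excess over €223,800 is €1,794; credit = €4,975 − €1,794 = €3,181.
Difference: |€4,975 − €3,181| = €1,794.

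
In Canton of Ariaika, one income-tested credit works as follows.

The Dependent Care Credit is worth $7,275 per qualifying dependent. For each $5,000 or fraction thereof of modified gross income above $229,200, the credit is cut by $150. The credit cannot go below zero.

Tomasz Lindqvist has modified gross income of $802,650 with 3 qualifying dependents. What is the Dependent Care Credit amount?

$4,575

Dependent Care Credit: base = 3 × $7,275 = $21,825. income exceeds $229,200 by $573,450, which is 115 full-or-partial $5,000 increments; reduction = 115 × $150 = $17,250, leaving $4,575.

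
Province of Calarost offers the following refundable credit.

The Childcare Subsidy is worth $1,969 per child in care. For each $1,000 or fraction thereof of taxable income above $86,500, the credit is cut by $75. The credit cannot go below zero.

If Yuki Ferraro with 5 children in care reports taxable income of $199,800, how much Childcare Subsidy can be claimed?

$1,295

Childcare Subsidy: base = 5 × $1,969 = $9,845. income exceeds $86,500 by $113,300, which is 114 full-or-partial $1,000 increments; reduction = 114 × $75 = $8,550, leaving $1,295.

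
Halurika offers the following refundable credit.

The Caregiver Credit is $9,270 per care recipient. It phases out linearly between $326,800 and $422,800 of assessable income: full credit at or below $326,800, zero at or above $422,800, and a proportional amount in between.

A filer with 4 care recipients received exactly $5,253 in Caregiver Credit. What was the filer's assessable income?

$409,200

Full credit = 4 × $9,270 = $37,080.
$5,253 is 5,253/37,080 of the full $37,080, so 31,827/37,080 of the $96,000 range has been used: income = $326,800 + $96,000 × 31,827/37,080 = $409,200.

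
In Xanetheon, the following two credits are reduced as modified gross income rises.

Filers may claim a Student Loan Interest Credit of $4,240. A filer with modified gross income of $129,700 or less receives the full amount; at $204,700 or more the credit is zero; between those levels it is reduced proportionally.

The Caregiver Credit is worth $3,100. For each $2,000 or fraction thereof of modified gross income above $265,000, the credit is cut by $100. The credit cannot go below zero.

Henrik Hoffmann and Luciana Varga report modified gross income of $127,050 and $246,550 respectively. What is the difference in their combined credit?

Henrik ($127,050): Student Loan Interest Credit: $127,050 is at or below the $129,700 threshold, so the full $4,240 applies. Caregiver Credit: $127,050 is at or below the $265,000 threshold, so the full $3,100 applies. total $4,240 + $3,100 = $7,340
Luciana ($246,550): Student Loan Interest Credit: $246,550 is at or above $204,700, so the credit is $0. Caregiver Credit: $246,550 is at or below the $265,000 threshold, so the full $3,100 applies. total $0 + $3,100 = $3,100
Difference: |$7,340 − $3,100| = $4,240.

$4,240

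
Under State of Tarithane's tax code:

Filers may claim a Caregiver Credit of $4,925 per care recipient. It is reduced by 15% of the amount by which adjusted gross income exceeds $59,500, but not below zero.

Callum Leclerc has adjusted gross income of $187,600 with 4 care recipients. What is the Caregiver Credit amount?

$485

Caregiver Credit: base = 4 × $4,925 = $19,700. 15% of the $128,100 excess over $59,500 is $19,215; credit = $19,700 − $19,215 = $485.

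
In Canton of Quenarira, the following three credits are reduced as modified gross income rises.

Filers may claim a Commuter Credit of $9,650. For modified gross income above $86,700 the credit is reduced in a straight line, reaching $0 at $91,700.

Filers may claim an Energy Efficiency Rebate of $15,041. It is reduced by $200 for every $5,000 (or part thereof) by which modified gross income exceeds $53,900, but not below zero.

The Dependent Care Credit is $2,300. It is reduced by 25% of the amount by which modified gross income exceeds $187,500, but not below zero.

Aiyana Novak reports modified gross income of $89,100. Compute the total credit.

$20,759

Commuter Credit: $89,100 is $2,400 into a $5,000 phase-out range, leaving 2,600/5,000 of the credit: $9,650 × 2,600/5,000 = $5,018.
Energy Efficiency Rebate: income exceeds $53,900 by $35,200, which is 8 full-or-partial $5,000 increments; reduction = 8 × $200 = $1,600, leaving $13,441.
Dependent Care Credit: $89,100 is at or below the $187,500 threshold, so the full $2,300 applies.
Total: $5,018 + $13,441 + $2,300 = $20,759.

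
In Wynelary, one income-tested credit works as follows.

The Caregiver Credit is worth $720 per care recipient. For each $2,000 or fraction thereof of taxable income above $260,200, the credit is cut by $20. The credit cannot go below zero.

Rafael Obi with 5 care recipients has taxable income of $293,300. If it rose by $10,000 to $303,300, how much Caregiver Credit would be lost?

At $293,300 — base = 5 × $720 = $3,600. income exceeds $260,200 by $33,100, which is 17 full-or-partial $2,000 increments; reduction = 17 × $20 = $340, leaving $3,260.
At $303,300 — base = 5 × $720 = $3,600. income exceeds $260,200 by $43,100, which is 22 full-or-partial $2,000 increments; reduction = 22 × $20 = $440, leaving $3,160.
Lost: $3,260 − $3,160 = $100.

$100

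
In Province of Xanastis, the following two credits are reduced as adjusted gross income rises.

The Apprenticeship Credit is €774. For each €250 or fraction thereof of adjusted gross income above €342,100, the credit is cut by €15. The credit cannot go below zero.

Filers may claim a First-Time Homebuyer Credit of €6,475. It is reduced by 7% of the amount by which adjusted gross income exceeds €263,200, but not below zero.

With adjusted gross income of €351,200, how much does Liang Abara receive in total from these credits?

Apprenticeship Credit: income exceeds €342,100 by €9,100, which is 37 full-or-partial €250 increments; reduction = 37 × €15 = €555, leaving €219.
First-Time Homebuyer Credit: 7% of the €88,000 excess over €263,200 is €6,160; credit = €6,475 − €6,160 = €315.
Total: €219 + €315 = €534.

€534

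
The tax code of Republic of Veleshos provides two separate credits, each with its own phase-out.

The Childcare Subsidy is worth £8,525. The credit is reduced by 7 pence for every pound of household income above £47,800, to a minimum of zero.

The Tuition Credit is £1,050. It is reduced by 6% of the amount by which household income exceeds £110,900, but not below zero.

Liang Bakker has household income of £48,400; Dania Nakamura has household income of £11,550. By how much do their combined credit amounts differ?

Liang (£48,400): Childcare Subsidy: 7% of the £600 excess over £47,800 is £42; credit = £8,525 − £42 = £8,483. Tuition Credit: £48,400 is at or below the £110,900 threshold, so the full £1,050 applies. total £8,483 + £1,050 = £9,533
Dania (£11,550): Childcare Subsidy: £11,550 is at or below the £47,800 threshold, so the full £8,525 applies. Tuition Credit: £11,550 is at or below the £110,900 threshold, so the full £1,050 applies. total £8,525 + £1,050 = £9,575
Difference: |£9,533 − £9,575| = £42.

£42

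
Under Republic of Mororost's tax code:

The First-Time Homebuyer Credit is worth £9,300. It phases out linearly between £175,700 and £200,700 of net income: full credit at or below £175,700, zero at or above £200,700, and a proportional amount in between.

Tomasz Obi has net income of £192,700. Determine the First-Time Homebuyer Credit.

First-Time Homebuyer Credit: £192,700 is £17,000 into a £25,000 phase-out range, leaving 8,000/25,000 of the credit: £9,300 × 8,000/25,000 = £2,976.

£2,976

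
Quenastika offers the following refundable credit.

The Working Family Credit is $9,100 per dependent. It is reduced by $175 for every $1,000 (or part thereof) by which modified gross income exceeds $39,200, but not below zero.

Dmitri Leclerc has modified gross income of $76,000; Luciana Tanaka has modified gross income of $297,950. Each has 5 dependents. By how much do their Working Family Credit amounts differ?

Dmitri ($76,000): Working Family Credit: base = 5 × $9,100 = $45,500. income exceeds $39,200 by $36,800, which is 37 full-or-partial $1,000 increments; reduction = 37 × $175 = $6,475, leaving $39,025.
Luciana ($297,950): Working Family Credit: base = 5 × $9,100 = $45,500. income exceeds $39,200 by $258,750, which is 259 full-or-partial $1,000 increments; reduction = 259 × $175 = $45,325, leaving $175.
Difference: |$39,025 − $175| = $38,850.

$38,850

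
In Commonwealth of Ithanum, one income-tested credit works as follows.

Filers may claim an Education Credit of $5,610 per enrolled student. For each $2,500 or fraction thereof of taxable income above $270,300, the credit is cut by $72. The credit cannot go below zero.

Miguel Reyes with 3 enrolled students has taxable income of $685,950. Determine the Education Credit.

$4,806

Education Credit: base = 3 × $5,610 = $16,830. income exceeds $270,300 by $415,650, which is 167 full-or-partial $2,500 increments; reduction = 167 × $72 = $12,024, leaving $4,806.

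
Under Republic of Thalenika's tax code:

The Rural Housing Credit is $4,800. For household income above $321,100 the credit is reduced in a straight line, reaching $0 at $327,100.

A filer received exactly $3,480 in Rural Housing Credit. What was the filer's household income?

$322,750

$3,480 is 3,480/4,800 of the full $4,800, so 1,320/4,800 of the $6,000 range has been used: income = $321,100 + $6,000 × 1,320/4,800 = $322,750.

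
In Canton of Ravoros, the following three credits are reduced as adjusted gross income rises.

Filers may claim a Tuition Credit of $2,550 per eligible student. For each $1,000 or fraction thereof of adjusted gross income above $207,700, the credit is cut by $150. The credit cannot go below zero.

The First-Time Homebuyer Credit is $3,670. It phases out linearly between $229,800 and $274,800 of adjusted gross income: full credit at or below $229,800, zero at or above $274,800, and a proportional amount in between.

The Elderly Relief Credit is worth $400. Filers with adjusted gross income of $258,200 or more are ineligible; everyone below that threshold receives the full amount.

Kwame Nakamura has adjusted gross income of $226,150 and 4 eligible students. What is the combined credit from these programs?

Tuition Credit: base = 4 × $2,550 = $10,200. income exceeds $207,700 by $18,450, which is 19 full-or-partial $1,000 increments; reduction = 19 × $150 = $2,850, leaving $7,350.
First-Time Homebuyer Credit: $226,150 is at or below the $229,800 threshold, so the full $3,670 applies.
Elderly Relief Credit: $226,150 is below the $258,200 cutoff, so the full $400 applies.
Total: $7,350 + $3,670 + $400 = $11,420.

$11,420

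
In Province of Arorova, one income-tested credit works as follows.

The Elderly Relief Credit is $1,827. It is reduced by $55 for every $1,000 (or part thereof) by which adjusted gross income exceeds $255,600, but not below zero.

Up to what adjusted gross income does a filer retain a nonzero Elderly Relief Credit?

$288,600

After 33 increments the reduction is 33 × $55 = $1,815, leaving $12; one more increment wipes it out. Increment 33 ends at excess 33 × $1,000 = $33,000, so the highest qualifying income is $255,600 + $33,000 = $288,600.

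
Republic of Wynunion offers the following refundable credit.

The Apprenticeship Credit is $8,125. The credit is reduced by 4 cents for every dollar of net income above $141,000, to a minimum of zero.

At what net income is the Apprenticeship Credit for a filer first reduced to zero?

The credit falls by 4% of each dollar above $141,000, so it reaches zero when the excess is $8,125 / 4% = $203,125: income = $141,000 + $203,125 = $344,125.

$344,125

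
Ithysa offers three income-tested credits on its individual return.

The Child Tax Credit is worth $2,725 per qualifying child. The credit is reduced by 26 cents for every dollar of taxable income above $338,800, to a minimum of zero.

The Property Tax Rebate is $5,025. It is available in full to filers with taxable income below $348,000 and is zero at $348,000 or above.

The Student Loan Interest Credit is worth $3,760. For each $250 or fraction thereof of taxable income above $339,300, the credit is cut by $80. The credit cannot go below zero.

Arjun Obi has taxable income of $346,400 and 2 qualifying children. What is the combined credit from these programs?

Child Tax Credit: base = 2 × $2,725 = $5,450. 26% of the $7,600 excess over $338,800 is $1,976; credit = $5,450 − $1,976 = $3,474.
Property Tax Rebate: $346,400 is below the $348,000 cutoff, so the full $5,025 applies.
Student Loan Interest Credit: income exceeds $339,300 by $7,100, which is 29 full-or-partial $250 increments; reduction = 29 × $80 = $2,320, leaving $1,440.
Total: $3,474 + $5,025 + $1,440 = $9,939.

$9,939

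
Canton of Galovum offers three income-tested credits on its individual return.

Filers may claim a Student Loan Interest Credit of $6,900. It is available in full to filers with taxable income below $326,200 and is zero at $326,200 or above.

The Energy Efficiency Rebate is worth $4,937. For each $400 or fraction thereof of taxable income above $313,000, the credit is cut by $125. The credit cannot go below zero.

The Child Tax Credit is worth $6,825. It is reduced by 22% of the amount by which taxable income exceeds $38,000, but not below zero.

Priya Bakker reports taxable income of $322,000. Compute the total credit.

$8,962

Student Loan Interest Credit: $322,000 is below the $326,200 cutoff, so the full $6,900 applies.
Energy Efficiency Rebate: income exceeds $313,000 by $9,000, which is 23 full-or-partial $400 increments; reduction = 23 × $125 = $2,875, leaving $2,062.
Child Tax Credit: 22% of the $284,000 excess over $38,000 is $62,480 ≥ base, so the credit is $0.
Total: $6,900 + $2,062 + $0 = $8,962.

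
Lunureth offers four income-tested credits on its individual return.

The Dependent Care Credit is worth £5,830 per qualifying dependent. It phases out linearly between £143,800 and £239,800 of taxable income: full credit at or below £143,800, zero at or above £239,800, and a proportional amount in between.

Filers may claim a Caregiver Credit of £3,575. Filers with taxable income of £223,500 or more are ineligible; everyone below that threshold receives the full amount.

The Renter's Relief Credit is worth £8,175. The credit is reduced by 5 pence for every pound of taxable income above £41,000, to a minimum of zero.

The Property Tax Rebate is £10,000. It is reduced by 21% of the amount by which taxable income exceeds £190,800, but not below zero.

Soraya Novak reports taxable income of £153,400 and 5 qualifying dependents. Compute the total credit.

£42,365

Dependent Care Credit: base = 5 × £5,830 = £29,150. £153,400 is £9,600 into a £96,000 phase-out range, leaving 86,400/96,000 of the credit: £29,150 × 86,400/96,000 = £26,235.
Caregiver Credit: £153,400 is below the £223,500 cutoff, so the full £3,575 applies.
Renter's Relief Credit: 5% of the £112,400 excess over £41,000 is £5,620; credit = £8,175 − £5,620 = £2,555.
Property Tax Rebate: £153,400 is at or below the £190,800 threshold, so the full £10,000 applies.
Total: £26,235 + £3,575 + £2,555 + £10,000 = £42,365.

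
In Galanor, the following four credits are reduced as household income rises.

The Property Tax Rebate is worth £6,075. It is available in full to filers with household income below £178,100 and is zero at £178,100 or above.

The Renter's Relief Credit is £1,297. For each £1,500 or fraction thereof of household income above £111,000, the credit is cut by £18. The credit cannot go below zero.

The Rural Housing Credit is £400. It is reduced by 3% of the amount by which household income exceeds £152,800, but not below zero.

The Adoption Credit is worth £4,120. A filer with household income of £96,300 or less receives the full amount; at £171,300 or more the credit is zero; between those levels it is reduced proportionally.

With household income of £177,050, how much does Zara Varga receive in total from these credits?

£6,562

Property Tax Rebate: £177,050 is below the £178,100 cutoff, so the full £6,075 applies.
Renter's Relief Credit: income exceeds £111,000 by £66,050, which is 45 full-or-partial £1,500 increments; reduction = 45 × £18 = £810, leaving £487.
Rural Housing Credit: 3% of the £24,250 excess over £152,800 is £727.50 ≥ base, so the credit is £0.
Adoption Credit: £177,050 is at or above £171,300, so the credit is £0.
Total: £6,075 + £487 + £0 + £0 = £6,562.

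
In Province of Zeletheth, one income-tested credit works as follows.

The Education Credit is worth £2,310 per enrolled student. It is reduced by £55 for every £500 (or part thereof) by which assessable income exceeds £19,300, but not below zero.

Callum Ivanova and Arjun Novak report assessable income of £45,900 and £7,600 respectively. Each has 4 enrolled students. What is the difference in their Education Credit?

£2,970

Callum (£45,900): Education Credit: base = 4 × £2,310 = £9,240. income exceeds £19,300 by £26,600, which is 54 full-or-partial £500 increments; reduction = 54 × £55 = £2,970, leaving £6,270.
Arjun (£7,600): Education Credit: base = 4 × £2,310 = £9,240. £7,600 is at or below the £19,300 threshold, so the full £9,240 applies.
Difference: |£6,270 − £9,240| = £2,970.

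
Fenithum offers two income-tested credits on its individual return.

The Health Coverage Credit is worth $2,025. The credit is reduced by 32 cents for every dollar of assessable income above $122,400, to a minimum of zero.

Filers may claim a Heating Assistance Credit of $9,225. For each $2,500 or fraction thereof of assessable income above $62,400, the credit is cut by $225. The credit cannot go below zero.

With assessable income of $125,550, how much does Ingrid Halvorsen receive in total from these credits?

$4,392

Health Coverage Credit: 32% of the $3,150 excess over $122,400 is $1,008; credit = $2,025 − $1,008 = $1,017.
Heating Assistance Credit: income exceeds $62,400 by $63,150, which is 26 full-or-partial $2,500 increments; reduction = 26 × $225 = $5,850, leaving $3,375.
Total: $1,017 + $3,375 = $4,392.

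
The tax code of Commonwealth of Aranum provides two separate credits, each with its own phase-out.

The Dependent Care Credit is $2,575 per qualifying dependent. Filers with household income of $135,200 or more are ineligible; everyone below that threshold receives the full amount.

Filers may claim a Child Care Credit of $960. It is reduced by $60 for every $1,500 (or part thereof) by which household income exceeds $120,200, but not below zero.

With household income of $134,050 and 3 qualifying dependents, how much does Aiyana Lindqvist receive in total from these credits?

$8,085

Dependent Care Credit: base = 3 × $2,575 = $7,725. $134,050 is below the $135,200 cutoff, so the full $7,725 applies.
Child Care Credit: income exceeds $120,200 by $13,850, which is 10 full-or-partial $1,500 increments; reduction = 10 × $60 = $600, leaving $360.
Total: $7,725 + $360 = $8,085.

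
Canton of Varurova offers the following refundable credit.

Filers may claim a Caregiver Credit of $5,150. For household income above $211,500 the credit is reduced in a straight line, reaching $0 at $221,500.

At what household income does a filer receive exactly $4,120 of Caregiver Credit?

$4,120 is 4,120/5,150 of the full $5,150, so 1,030/5,150 of the $10,000 range has been used: income = $211,500 + $10,000 × 1,030/5,150 = $213,500.

$213,500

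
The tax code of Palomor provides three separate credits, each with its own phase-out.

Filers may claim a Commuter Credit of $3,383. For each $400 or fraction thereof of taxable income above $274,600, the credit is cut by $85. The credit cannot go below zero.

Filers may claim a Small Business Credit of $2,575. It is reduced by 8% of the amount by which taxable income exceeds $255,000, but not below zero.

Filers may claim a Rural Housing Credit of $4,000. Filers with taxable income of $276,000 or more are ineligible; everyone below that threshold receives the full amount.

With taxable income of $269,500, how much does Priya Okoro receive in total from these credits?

Commuter Credit: $269,500 is at or below the $274,600 threshold, so the full $3,383 applies.
Small Business Credit: 8% of the $14,500 excess over $255,000 is $1,160; credit = $2,575 − $1,160 = $1,415.
Rural Housing Credit: $269,500 is below the $276,000 cutoff, so the full $4,000 applies.
Total: $3,383 + $1,415 + $4,000 = $8,798.

$8,798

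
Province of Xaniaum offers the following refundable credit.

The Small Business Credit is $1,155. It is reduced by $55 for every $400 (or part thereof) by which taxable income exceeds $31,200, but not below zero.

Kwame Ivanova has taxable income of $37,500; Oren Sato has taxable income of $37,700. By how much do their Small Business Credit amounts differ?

$55

Kwame ($37,500): Small Business Credit: income exceeds $31,200 by $6,300, which is 16 full-or-partial $400 increments; reduction = 16 × $55 = $880, leaving $275.
Oren ($37,700): Small Business Credit: income exceeds $31,200 by $6,500, which is 17 full-or-partial $400 increments; reduction = 17 × $55 = $935, leaving $220.
Difference: |$275 − $220| = $55.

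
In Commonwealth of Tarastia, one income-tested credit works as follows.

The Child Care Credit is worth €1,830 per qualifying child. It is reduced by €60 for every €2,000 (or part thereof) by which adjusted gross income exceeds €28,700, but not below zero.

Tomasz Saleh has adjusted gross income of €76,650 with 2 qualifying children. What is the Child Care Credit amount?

Child Care Credit: base = 2 × €1,830 = €3,660. income exceeds €28,700 by €47,950, which is 24 full-or-partial €2,000 increments; reduction = 24 × €60 = €1,440, leaving €2,220.

€2,220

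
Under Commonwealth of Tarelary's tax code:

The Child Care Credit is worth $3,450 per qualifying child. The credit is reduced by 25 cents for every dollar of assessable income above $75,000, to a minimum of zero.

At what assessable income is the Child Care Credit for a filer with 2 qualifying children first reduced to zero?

Full credit = 2 × $3,450 = $6,900.
The credit falls by 25% of each dollar above $75,000, so it reaches zero when the excess is $6,900 / 25% = $27,600: income = $75,000 + $27,600 = $102,600.

$102,600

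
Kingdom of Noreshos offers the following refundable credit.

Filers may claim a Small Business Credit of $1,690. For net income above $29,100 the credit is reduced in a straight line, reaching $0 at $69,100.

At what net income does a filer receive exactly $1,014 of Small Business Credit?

$1,014 is 1,014/1,690 of the full $1,690, so 676/1,690 of the $40,000 range has been used: income = $29,100 + $40,000 × 676/1,690 = $45,100.

$45,100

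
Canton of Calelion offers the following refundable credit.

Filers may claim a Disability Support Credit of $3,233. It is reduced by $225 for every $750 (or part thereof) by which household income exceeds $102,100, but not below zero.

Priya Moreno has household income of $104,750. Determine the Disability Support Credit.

Disability Support Credit: income exceeds $102,100 by $2,650, which is 4 full-or-partial $750 increments; reduction = 4 × $225 = $900, leaving $2,333.

$2,333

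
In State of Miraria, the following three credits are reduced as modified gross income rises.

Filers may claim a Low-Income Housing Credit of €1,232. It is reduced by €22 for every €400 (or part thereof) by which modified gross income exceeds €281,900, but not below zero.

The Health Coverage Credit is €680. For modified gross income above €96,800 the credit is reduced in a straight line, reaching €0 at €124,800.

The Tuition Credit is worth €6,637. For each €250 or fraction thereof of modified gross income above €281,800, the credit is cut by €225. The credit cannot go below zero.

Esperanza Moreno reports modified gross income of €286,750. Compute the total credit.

€3,083

Low-Income Housing Credit: income exceeds €281,900 by €4,850, which is 13 full-or-partial €400 increments; reduction = 13 × €22 = €286, leaving €946.
Health Coverage Credit: €286,750 is at or above €124,800, so the credit is €0.
Tuition Credit: income exceeds €281,800 by €4,950, which is 20 full-or-partial €250 increments; reduction = 20 × €225 = €4,500, leaving €2,137.
Total: €946 + €0 + €2,137 = €3,083.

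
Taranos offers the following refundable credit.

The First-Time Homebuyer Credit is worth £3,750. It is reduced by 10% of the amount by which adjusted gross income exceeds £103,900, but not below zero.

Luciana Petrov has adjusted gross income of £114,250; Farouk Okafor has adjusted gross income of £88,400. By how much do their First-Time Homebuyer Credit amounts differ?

£1,035

Luciana (£114,250): First-Time Homebuyer Credit: 10% of the £10,350 excess over £103,900 is £1,035; credit = £3,750 − £1,035 = £2,715.
Farouk (£88,400): First-Time Homebuyer Credit: £88,400 is at or below the £103,900 threshold, so the full £3,750 applies.
Difference: |£2,715 − £3,750| = £1,035.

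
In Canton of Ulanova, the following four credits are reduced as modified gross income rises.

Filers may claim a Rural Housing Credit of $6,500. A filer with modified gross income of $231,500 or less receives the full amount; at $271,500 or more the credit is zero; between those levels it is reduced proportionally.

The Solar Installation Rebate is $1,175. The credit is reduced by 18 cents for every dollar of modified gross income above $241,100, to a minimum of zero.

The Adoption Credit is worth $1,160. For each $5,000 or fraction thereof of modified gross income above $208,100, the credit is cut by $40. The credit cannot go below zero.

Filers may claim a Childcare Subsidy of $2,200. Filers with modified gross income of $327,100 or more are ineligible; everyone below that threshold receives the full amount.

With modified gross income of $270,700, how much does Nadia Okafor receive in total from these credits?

Rural Housing Credit: $270,700 is $39,200 into a $40,000 phase-out range, leaving 800/40,000 of the credit: $6,500 × 800/40,000 = $130.
Solar Installation Rebate: 18% of the $29,600 excess over $241,100 is $5,328 ≥ base, so the credit is $0.
Adoption Credit: income exceeds $208,100 by $62,600, which is 13 full-or-partial $5,000 increments; reduction = 13 × $40 = $520, leaving $640.
Childcare Subsidy: $270,700 is below the $327,100 cutoff, so the full $2,200 applies.
Total: $130 + $0 + $640 + $2,200 = $2,970.

$2,970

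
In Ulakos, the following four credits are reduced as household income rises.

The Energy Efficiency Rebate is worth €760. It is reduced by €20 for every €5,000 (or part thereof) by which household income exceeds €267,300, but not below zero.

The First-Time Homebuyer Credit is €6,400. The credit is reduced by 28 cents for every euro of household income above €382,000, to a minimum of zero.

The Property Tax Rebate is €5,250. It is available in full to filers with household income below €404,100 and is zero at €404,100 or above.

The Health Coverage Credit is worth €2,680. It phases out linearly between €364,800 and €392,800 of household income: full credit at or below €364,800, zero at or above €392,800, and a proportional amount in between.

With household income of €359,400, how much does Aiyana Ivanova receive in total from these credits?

Energy Efficiency Rebate: income exceeds €267,300 by €92,100, which is 19 full-or-partial €5,000 increments; reduction = 19 × €20 = €380, leaving €380.
First-Time Homebuyer Credit: €359,400 is at or below the €382,000 threshold, so the full €6,400 applies.
Property Tax Rebate: €359,400 is below the €404,100 cutoff, so the full €5,250 applies.
Health Coverage Credit: €359,400 is at or below the €364,800 threshold, so the full €2,680 applies.
Total: €380 + €6,400 + €5,250 + €2,680 = €14,710.

€14,710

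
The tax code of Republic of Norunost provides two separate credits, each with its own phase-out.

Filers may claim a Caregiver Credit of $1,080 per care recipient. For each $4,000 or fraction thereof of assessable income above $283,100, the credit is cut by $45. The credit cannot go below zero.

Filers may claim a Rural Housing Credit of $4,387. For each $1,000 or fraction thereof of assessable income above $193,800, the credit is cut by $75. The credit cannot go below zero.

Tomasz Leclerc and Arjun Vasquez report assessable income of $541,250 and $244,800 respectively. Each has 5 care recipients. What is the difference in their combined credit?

$3,487

Tomasz ($541,250): Caregiver Credit: base = 5 × $1,080 = $5,400. income exceeds $283,100 by $258,150, which is 65 full-or-partial $4,000 increments; reduction = 65 × $45 = $2,925, leaving $2,475. Rural Housing Credit: income exceeds $193,800 by $347,450 → 348 increments × $75 = $26,100 ≥ base, so the credit is $0. total $2,475 + $0 = $2,475
Arjun ($244,800): Caregiver Credit: base = 5 × $1,080 = $5,400. $244,800 is at or below the $283,100 threshold, so the full $5,400 applies. Rural Housing Credit: income exceeds $193,800 by $51,000, which is 51 full-or-partial $1,000 increments; reduction = 51 × $75 = $3,825, leaving $562. total $5,400 + $562 = $5,962
Difference: |$2,475 − $5,962| = $3,487.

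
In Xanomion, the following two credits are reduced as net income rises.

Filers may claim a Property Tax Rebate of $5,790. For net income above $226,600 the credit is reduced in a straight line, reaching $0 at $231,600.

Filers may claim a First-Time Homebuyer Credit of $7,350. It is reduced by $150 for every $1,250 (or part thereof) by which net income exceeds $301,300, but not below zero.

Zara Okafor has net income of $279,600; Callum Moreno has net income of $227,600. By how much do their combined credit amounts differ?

$4,632

Zara ($279,600): Property Tax Rebate: $279,600 is at or above $231,600, so the credit is $0. First-Time Homebuyer Credit: $279,600 is at or below the $301,300 threshold, so the full $7,350 applies. total $0 + $7,350 = $7,350
Callum ($227,600): Property Tax Rebate: $227,600 is $1,000 into a $5,000 phase-out range, leaving 4,000/5,000 of the credit: $5,790 × 4,000/5,000 = $4,632. First-Time Homebuyer Credit: $227,600 is at or below the $301,300 threshold, so the full $7,350 applies. total $4,632 + $7,350 = $11,982
Difference: |$7,350 − $11,982| = $4,632.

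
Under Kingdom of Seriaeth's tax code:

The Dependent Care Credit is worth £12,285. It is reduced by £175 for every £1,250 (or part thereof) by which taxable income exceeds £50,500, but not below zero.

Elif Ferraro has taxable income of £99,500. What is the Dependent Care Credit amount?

£5,285

Dependent Care Credit: income exceeds £50,500 by £49,000, which is 40 full-or-partial £1,250 increments; reduction = 40 × £175 = £7,000, leaving £5,285.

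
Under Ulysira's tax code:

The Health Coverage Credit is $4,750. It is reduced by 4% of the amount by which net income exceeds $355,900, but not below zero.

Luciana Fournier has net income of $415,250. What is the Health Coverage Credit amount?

Health Coverage Credit: 4% of the $59,350 excess over $355,900 is $2,374; credit = $4,750 − $2,374 = $2,376.

$2,376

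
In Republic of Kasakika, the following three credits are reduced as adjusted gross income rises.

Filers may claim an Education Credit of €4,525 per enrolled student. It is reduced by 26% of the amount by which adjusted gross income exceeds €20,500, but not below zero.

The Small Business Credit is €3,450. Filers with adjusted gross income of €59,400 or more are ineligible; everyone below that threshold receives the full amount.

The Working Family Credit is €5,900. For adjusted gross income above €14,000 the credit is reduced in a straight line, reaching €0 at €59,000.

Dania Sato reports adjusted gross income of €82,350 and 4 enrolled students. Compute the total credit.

Education Credit: base = 4 × €4,525 = €18,100. 26% of the €61,850 excess over €20,500 is €16,081; credit = €18,100 − €16,081 = €2,019.
Small Business Credit: €82,350 meets or exceeds the €59,400 cutoff, so the credit is €0.
Working Family Credit: €82,350 is at or above €59,000, so the credit is €0.
Total: €2,019 + €0 + €0 = €2,019.

€2,019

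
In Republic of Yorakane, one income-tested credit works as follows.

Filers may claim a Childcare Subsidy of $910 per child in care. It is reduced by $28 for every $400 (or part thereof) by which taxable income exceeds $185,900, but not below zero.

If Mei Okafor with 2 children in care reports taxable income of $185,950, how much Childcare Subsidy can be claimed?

Childcare Subsidy: base = 2 × $910 = $1,820. income exceeds $185,900 by $50, which is 1 full-or-partial $400 increment; reduction = 1 × $28 = $28, leaving $1,792.

$1,792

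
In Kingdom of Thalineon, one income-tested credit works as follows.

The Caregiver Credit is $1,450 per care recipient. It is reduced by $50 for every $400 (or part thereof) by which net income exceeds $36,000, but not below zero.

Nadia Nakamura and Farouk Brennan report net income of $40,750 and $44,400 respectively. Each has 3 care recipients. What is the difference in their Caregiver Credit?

Nadia ($40,750): Caregiver Credit: base = 3 × $1,450 = $4,350. income exceeds $36,000 by $4,750, which is 12 full-or-partial $400 increments; reduction = 12 × $50 = $600, leaving $3,750.
Farouk ($44,400): Caregiver Credit: base = 3 × $1,450 = $4,350. income exceeds $36,000 by $8,400, which is 21 full-or-partial $400 increments; reduction = 21 × $50 = $1,050, leaving $3,300.
Difference: |$3,750 − $3,300| = $450.

$450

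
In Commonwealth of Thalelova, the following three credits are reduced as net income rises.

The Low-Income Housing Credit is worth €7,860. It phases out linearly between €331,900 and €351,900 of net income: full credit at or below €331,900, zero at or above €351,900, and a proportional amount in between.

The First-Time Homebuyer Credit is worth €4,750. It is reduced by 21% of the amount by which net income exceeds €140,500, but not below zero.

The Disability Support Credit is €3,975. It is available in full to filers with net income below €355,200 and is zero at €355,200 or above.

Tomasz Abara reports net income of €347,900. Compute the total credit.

€5,547

Low-Income Housing Credit: €347,900 is €16,000 into a €20,000 phase-out range, leaving 4,000/20,000 of the credit: €7,860 × 4,000/20,000 = €1,572.
First-Time Homebuyer Credit: 21% of the €207,400 excess over €140,500 is €43,554 ≥ base, so the credit is €0.
Disability Support Credit: €347,900 is below the €355,200 cutoff, so the full €3,975 applies.
Total: €1,572 + €0 + €3,975 = €5,547.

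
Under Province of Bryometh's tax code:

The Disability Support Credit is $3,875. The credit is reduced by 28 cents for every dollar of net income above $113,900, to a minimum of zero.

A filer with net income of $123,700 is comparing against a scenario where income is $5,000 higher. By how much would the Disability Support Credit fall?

At $123,700 — 28% of the $9,800 excess over $113,900 is $2,744; credit = $3,875 − $2,744 = $1,131.
At $128,700 — 28% of the $14,800 excess over $113,900 is $4,144 ≥ base, so the credit is $0.
Lost: $1,131 − $0 = $1,131.

$1,131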